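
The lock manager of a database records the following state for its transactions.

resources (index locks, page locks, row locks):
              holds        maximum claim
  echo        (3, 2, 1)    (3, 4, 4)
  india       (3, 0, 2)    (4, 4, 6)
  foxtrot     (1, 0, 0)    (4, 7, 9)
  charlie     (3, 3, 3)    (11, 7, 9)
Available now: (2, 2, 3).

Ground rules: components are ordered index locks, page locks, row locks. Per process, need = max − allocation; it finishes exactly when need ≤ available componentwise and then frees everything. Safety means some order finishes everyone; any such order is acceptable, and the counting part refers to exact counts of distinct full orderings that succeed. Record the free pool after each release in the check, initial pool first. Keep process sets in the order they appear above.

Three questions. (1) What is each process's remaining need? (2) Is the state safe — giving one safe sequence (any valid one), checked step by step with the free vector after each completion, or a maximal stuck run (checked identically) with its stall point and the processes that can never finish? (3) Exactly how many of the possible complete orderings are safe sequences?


(1) Remaining need (order index locks, page locks, row locks):
  echo: (0, 2, 3)
  india: (1, 4, 4)
  foxtrot: (3, 7, 9)
  charlie: (8, 4, 6)
(2) The state is SAFE; one workable sequence: echo, india, charlie, foxtrot.
Key observation: echo marks the first exact bind of the order: its need (0, 2, 3) fits the free (2, 2, 3) with zero slack on a requested resource.
Check, step by step:
  pool = (2, 2, 3)
  echo: need (0, 2, 3) fits (2, 2, 3); releases (3, 2, 1), pool now (5, 4, 4)
  india: need (1, 4, 4) fits (5, 4, 4); releases (3, 0, 2), pool now (8, 4, 6)
  charlie: need (8, 4, 6) fits (8, 4, 6); releases (3, 3, 3), pool now (11, 7, 9)
  foxtrot: need (3, 7, 9) fits (11, 7, 9); releases (1, 0, 0), pool now (12, 7, 9)
(3) Exactly 1 of the possible complete orderings is a safe sequence.


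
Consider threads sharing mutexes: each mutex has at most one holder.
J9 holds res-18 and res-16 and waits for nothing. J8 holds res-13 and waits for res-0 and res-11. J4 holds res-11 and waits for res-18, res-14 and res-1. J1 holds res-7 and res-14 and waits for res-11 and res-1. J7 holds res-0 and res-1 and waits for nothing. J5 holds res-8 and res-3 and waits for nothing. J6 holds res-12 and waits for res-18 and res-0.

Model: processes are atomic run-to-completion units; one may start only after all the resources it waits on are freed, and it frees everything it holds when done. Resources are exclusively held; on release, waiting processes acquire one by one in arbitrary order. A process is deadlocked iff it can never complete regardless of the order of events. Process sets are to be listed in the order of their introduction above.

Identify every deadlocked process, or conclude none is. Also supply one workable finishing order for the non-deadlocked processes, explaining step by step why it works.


The deadlocked set is J8, J4 and J1.
Key observation: the wait chain closes on itself along J4 -> J1 -> J4; J8 waits into the deadlock from upstream.
The rest can finish in the order J7, J5, J9, J6.
Verifying each step:
  run J7 (it waits on nothing); releases res-0 and res-1
  run J5 (it waits on nothing); releases res-8 and res-3
  run J9 (it waits on nothing); releases res-18 and res-16
  run J6 (all its waits — res-18 and res-0 — are resolved); releases res-12


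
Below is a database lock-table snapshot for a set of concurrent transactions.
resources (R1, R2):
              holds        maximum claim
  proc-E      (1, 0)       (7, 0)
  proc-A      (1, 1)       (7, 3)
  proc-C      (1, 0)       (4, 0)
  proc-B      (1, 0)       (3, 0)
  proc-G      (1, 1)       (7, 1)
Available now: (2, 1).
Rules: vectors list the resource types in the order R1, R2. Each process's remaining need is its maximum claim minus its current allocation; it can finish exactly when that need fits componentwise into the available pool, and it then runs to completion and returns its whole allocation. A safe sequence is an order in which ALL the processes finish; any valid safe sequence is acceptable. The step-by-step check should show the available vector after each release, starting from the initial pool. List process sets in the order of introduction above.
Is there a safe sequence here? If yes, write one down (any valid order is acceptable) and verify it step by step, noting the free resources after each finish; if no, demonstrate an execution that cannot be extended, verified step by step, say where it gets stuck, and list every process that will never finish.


The state is UNSAFE.
Key observation: even finishing proc-B, proc-C leaves just (4, 1) free — too little R1 for any of the remaining processes.
Going as far as possible: proc-B, proc-C; after that, nothing fits. Verifying each step:
  pool = (2, 1)
  proc-B: need (2, 0) fits (2, 1); releases (1, 0), pool now (3, 1)
  proc-C: need (3, 0) fits (3, 1); releases (1, 0), pool now (4, 1)
  proc-E still needs (6, 0) but only (4, 1) is free — short on R1
  proc-A still needs (6, 2) but only (4, 1) is free — short on R1 and R2
  proc-G still needs (6, 0) but only (4, 1) is free — short on R1
Processes that can never finish: proc-E, proc-A and proc-G.


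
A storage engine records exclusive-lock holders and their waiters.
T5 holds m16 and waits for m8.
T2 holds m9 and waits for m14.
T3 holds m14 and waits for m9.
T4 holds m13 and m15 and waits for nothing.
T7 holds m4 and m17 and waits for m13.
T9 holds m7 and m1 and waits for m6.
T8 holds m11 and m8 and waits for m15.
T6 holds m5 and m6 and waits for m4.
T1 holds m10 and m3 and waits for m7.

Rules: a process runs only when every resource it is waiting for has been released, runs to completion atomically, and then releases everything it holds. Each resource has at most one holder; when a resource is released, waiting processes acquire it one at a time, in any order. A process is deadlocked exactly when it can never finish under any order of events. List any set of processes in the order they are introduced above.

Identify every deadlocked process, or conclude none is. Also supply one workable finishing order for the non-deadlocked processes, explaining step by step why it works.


Deadlocked: T2 and T3.
Key observation: along T2 -> T3 -> T2, each member waits on what the next one holds — a deadlock; no other process is dragged down with it.
One completion order for the rest: T4, T8, T7, T5, T6, T9, T1.
Check, step by step:
  run T4 (it waits on nothing); releases m13 and m15
  T8 waits on m15 — all released -> runs and releases m11 and m8
  T7 waits on m13 — all released -> runs and releases m4 and m17
  T5 waits on m8 — all released -> runs and releases m16
  T6 waits on m4 — all released -> runs and releases m5 and m6
  T9 waits on m6 — all released -> runs and releases m7 and m1
  T1 waits on m7 — all released -> runs and releases m10 and m3


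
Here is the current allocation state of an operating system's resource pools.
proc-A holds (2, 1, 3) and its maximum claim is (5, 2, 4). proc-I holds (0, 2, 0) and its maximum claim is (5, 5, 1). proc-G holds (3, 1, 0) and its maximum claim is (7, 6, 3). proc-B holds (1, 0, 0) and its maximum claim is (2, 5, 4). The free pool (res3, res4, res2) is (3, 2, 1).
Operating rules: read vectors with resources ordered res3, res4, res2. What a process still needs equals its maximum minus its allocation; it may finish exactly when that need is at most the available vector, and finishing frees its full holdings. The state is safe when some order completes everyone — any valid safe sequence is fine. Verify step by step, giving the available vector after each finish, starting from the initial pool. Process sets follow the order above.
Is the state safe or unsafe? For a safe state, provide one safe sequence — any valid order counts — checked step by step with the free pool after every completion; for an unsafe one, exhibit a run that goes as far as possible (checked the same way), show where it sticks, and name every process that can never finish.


The state is SAFE; one workable sequence: proc-A, proc-I, proc-B, proc-G.
Key observation: at proc-A the run first touches a limit — (3, 1, 1) against (3, 2, 1), exact on a resource it actually requests.
Walking it through:
  pool = (3, 2, 1)
  proc-A: need (3, 1, 1) fits (3, 2, 1); releases (2, 1, 3), pool now (5, 3, 4)
  proc-I: need (5, 3, 1) fits (5, 3, 4); releases (0, 2, 0), pool now (5, 5, 4)
  proc-B: need (1, 5, 4) fits (5, 5, 4); releases (1, 0, 0), pool now (6, 5, 4)
  proc-G: need (4, 5, 3) fits (6, 5, 4); releases (3, 1, 0), pool now (9, 6, 4)


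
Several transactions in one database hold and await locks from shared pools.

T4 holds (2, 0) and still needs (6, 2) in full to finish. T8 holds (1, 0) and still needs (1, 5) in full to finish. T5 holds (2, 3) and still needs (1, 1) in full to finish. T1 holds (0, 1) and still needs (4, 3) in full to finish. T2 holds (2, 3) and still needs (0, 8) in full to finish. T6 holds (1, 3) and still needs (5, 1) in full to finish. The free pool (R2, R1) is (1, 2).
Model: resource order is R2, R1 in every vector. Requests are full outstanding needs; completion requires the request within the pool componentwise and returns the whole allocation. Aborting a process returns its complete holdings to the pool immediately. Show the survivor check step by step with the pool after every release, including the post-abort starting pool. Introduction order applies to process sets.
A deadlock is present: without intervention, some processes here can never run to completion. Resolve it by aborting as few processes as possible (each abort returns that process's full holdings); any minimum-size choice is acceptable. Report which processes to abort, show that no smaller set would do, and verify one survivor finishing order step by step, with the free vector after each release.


Abort T6.
Key observation: T2 had no path to completion before; after the abort of T6 ((1, 3) returned), step 2 is where it fits.
Minimality: the empty abort set fails — the state is deadlocked as it stands.
Survivors finish in the order: T5, T2, T8, T4, T1. Walking it through (pool after the aborts first):
  pool = (2, 5)
  T5 needs (1, 1) <= (2, 5) -> finishes; pool += (2, 3) = (4, 8)
  T2 needs (0, 8) <= (4, 8) -> finishes; pool += (2, 3) = (6, 11)
  T8 needs (1, 5) <= (6, 11) -> finishes; pool += (1, 0) = (7, 11)
  T4 needs (6, 2) <= (7, 11) -> finishes; pool += (2, 0) = (9, 11)
  T1 needs (4, 3) <= (9, 11) -> finishes; pool += (0, 1) = (9, 12)


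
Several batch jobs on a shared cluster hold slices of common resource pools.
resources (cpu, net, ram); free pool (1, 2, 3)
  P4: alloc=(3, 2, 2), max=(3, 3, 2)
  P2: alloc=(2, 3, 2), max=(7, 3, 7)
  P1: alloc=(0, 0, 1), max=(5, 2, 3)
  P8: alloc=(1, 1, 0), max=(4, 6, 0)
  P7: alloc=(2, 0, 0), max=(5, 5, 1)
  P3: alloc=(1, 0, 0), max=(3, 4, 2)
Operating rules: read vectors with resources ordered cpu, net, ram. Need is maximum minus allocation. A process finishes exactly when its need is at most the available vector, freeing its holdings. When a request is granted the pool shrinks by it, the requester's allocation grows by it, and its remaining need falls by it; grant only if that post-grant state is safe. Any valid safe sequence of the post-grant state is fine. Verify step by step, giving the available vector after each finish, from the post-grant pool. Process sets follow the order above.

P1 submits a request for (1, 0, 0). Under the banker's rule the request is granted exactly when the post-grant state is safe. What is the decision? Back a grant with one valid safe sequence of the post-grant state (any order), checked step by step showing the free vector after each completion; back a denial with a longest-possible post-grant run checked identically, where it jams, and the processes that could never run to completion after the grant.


GRANT — the state after the grant stays safe, e.g. via P4, P3, P1, P2, P8, P7.
Key observation: the transfer keeps a workable pool ((0, 2, 3)); P4 starts the safe sequence.
Check on the post-grant state, step by step:
  pool = (0, 2, 3)
  P4 needs (0, 1, 0) <= (0, 2, 3) -> finishes; pool += (3, 2, 2) = (3, 4, 5)
  P3 needs (2, 4, 2) <= (3, 4, 5) -> finishes; pool += (1, 0, 0) = (4, 4, 5)
  P1 needs (4, 2, 2) <= (4, 4, 5) -> finishes; pool += (1, 0, 1) = (5, 4, 6)
  P2 needs (5, 0, 5) <= (5, 4, 6) -> finishes; pool += (2, 3, 2) = (7, 7, 8)
  P8 needs (3, 5, 0) <= (7, 7, 8) -> finishes; pool += (1, 1, 0) = (8, 8, 8)
  P7 needs (3, 5, 1) <= (8, 8, 8) -> finishes; pool += (2, 0, 0) = (10, 8, 8)


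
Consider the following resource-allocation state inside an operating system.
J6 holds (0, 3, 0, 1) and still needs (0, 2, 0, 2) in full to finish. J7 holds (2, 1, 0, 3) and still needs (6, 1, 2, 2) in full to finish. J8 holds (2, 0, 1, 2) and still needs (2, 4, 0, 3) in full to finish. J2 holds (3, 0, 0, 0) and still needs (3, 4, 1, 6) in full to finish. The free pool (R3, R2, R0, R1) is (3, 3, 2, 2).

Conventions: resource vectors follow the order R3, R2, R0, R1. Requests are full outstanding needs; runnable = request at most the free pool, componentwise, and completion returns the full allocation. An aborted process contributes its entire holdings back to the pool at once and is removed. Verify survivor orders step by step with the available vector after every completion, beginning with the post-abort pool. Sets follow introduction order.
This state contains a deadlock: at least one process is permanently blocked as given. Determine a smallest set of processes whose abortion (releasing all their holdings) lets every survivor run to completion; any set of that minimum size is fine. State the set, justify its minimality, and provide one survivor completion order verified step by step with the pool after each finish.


Abort J2.
Key observation: the deadlocked J7 becomes finishable only because J2 released (3, 0, 0, 0); it completes at step 1 below.
Why nothing smaller works: aborting no one leaves the state deadlocked as given.
One survivor order: J7, J6, J8. Walking it through (post-abort pool first):
  pool = (6, 3, 2, 2)
  run J7 (needs (6, 1, 2, 2), free (6, 3, 2, 2)); after release of (2, 1, 0, 3) the pool is (8, 4, 2, 5)
  run J6 (needs (0, 2, 0, 2), free (8, 4, 2, 5)); after release of (0, 3, 0, 1) the pool is (8, 7, 2, 6)
  run J8 (needs (2, 4, 0, 3), free (8, 7, 2, 6)); after release of (2, 0, 1, 2) the pool is (10, 7, 3, 8)


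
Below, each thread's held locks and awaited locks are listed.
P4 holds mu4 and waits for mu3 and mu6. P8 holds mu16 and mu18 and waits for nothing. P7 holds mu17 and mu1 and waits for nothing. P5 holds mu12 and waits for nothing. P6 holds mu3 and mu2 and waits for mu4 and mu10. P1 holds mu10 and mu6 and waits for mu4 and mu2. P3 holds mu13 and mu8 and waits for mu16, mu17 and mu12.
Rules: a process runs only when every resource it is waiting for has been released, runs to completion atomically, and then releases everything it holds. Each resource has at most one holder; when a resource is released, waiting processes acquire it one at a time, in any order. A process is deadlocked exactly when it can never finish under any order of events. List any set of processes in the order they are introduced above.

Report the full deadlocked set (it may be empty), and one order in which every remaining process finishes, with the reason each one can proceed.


The deadlocked set is P4, P6 and P1.
Key observation: the cycle P4 -> P6 -> P4 can never break — each member waits on the next; P1 is caught in further circular waits.
The rest can finish in the order P5, P7, P8, P3.
Verifying each step:
  P5 waits on nothing -> runs at once and releases mu12
  P7 waits on nothing -> runs at once and releases mu17 and mu1
  P8 waits on nothing -> runs at once and releases mu16 and mu18
  run P3 (all its waits — mu16, mu17 and mu12 — are resolved); releases mu13 and mu8


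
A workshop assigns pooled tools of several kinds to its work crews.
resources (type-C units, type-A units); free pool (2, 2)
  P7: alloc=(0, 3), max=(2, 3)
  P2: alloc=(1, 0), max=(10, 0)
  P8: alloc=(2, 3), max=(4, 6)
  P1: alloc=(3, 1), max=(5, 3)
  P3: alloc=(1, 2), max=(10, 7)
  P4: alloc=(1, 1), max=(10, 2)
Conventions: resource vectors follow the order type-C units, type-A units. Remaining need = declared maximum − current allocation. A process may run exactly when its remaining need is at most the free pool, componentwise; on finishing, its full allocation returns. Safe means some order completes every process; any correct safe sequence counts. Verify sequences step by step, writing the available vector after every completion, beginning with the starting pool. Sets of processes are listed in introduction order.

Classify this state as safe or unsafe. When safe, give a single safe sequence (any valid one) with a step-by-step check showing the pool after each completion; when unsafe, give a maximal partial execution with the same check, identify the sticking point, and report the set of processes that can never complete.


UNSAFE — no complete ordering exists.
Key observation: the wall is type-C units: completing P7, P8, P1 brings the pool only to (7, 9), and all the rest need more.
The run P7, P8, P1 cannot be extended any further. Step-by-step check:
  pool = (2, 2)
  P7 needs (2, 0) <= (2, 2) -> finishes; pool += (0, 3) = (2, 5)
  P8 needs (2, 3) <= (2, 5) -> finishes; pool += (2, 3) = (4, 8)
  P1 needs (2, 2) <= (4, 8) -> finishes; pool += (3, 1) = (7, 9)
  P2 cannot run: need (9, 0) vs free (7, 9) (insufficient type-C units)
  P3 cannot run: need (9, 5) vs free (7, 9) (insufficient type-C units)
  P4 cannot run: need (9, 1) vs free (7, 9) (insufficient type-C units)
Processes that can never finish: P2, P3 and P4.


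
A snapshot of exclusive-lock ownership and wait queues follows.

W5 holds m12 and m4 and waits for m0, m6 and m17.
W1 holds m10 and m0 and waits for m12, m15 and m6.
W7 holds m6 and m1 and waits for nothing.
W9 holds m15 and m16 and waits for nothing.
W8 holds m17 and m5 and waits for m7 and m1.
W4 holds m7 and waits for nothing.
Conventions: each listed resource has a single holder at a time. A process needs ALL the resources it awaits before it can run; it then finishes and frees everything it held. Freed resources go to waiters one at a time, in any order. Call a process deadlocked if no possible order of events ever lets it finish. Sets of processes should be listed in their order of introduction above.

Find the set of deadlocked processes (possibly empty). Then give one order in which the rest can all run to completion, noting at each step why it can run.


Deadlocked set: W5 and W1.
Key observation: the wait chain closes on itself along W5 -> W1 -> W5; no other process is dragged down with it.
One completion order for the rest: W4, W7, W8, W9.
Walking it through:
  run W4 (it waits on nothing); releases m7
  run W7 (it waits on nothing); releases m6 and m1
  W8: everything it awaited (m7 and m1) is free; runs, freeing m17 and m5
  run W9 (it waits on nothing); releases m15 and m16


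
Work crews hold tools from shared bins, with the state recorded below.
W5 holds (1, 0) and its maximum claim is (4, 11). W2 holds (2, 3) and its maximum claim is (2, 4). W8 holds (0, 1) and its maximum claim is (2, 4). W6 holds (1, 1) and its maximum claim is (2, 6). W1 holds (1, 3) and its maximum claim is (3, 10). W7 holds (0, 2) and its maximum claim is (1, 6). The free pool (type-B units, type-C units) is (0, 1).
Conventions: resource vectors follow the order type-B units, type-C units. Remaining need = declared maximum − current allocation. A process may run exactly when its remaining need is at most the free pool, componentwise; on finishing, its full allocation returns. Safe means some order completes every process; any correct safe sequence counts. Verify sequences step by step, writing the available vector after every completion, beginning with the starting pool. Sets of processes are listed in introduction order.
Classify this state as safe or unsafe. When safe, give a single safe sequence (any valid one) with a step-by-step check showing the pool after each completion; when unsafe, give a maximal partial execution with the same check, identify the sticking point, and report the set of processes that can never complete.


SAFE — a valid safe sequence is W2, W7, W6, W8, W1, W5.
Key observation: the first exact fit in this order is W2 — it needs (0, 1) with (0, 1) free, meeting a requested resource to the last unit.
Walking it through:
  pool = (0, 1)
  W2: need (0, 1) fits (0, 1); releases (2, 3), pool now (2, 4)
  W7: need (1, 4) fits (2, 4); releases (0, 2), pool now (2, 6)
  W6: need (1, 5) fits (2, 6); releases (1, 1), pool now (3, 7)
  W8: need (2, 3) fits (3, 7); releases (0, 1), pool now (3, 8)
  W1: need (2, 7) fits (3, 8); releases (1, 3), pool now (4, 11)
  W5: need (3, 11) fits (4, 11); releases (1, 0), pool now (5, 11)


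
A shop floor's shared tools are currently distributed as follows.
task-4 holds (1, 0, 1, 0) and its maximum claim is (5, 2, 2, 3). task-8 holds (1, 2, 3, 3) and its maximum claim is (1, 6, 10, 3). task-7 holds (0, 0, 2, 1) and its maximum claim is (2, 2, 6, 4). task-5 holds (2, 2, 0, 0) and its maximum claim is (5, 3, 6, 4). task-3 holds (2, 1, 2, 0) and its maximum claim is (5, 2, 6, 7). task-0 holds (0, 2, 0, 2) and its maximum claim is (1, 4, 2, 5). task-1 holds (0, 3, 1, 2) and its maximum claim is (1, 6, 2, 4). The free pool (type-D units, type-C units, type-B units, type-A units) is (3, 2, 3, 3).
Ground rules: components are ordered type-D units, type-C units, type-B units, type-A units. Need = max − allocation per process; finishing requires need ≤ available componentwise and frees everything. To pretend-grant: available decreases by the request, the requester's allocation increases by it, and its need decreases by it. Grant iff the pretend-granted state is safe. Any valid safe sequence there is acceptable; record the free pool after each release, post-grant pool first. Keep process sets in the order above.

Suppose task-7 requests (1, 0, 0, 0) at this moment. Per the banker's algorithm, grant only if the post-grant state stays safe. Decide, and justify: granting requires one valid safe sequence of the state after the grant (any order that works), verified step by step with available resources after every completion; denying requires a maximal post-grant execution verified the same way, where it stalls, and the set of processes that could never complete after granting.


GRANT: granting preserves safety; a valid post-grant sequence is task-0, task-1, task-7, task-3, task-5, task-8, task-4.
Key observation: (2, 2, 3, 3) free after granting still covers task-0 first, and each release covers the next.
Check on the post-grant state, step by step:
  pool = (2, 2, 3, 3)
  task-0: need (1, 2, 2, 3) fits (2, 2, 3, 3); releases (0, 2, 0, 2), pool now (2, 4, 3, 5)
  task-1: need (1, 3, 1, 2) fits (2, 4, 3, 5); releases (0, 3, 1, 2), pool now (2, 7, 4, 7)
  task-7: need (1, 2, 4, 3) fits (2, 7, 4, 7); releases (1, 0, 2, 1), pool now (3, 7, 6, 8)
  task-3: need (3, 1, 4, 7) fits (3, 7, 6, 8); releases (2, 1, 2, 0), pool now (5, 8, 8, 8)
  task-5: need (3, 1, 6, 4) fits (5, 8, 8, 8); releases (2, 2, 0, 0), pool now (7, 10, 8, 8)
  task-8: need (0, 4, 7, 0) fits (7, 10, 8, 8); releases (1, 2, 3, 3), pool now (8, 12, 11, 11)
  task-4: need (4, 2, 1, 3) fits (8, 12, 11, 11); releases (1, 0, 1, 0), pool now (9, 12, 12, 11)


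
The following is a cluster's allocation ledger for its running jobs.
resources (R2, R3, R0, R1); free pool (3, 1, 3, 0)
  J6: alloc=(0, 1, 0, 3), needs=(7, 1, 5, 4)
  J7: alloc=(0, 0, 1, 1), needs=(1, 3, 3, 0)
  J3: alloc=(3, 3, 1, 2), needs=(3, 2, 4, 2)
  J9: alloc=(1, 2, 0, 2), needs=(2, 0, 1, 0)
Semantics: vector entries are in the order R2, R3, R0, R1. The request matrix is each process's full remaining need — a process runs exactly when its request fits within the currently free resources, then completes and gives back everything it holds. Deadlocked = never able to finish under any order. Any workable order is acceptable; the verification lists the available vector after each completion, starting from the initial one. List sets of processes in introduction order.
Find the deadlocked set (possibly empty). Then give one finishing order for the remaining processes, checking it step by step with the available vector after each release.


The deadlocked set is empty.
Key observation: J9 fits the free pool immediately, and its release cascades until everyone finishes.
A valid finishing order for the others: J9, J7, J3, J6. Check, step by step:
  pool = (3, 1, 3, 0)
  J9: need (2, 0, 1, 0) fits (3, 1, 3, 0); releases (1, 2, 0, 2), pool now (4, 3, 3, 2)
  J7: need (1, 3, 3, 0) fits (4, 3, 3, 2); releases (0, 0, 1, 1), pool now (4, 3, 4, 3)
  J3: need (3, 2, 4, 2) fits (4, 3, 4, 3); releases (3, 3, 1, 2), pool now (7, 6, 5, 5)
  J6: need (7, 1, 5, 4) fits (7, 6, 5, 5); releases (0, 1, 0, 3), pool now (7, 7, 5, 8)


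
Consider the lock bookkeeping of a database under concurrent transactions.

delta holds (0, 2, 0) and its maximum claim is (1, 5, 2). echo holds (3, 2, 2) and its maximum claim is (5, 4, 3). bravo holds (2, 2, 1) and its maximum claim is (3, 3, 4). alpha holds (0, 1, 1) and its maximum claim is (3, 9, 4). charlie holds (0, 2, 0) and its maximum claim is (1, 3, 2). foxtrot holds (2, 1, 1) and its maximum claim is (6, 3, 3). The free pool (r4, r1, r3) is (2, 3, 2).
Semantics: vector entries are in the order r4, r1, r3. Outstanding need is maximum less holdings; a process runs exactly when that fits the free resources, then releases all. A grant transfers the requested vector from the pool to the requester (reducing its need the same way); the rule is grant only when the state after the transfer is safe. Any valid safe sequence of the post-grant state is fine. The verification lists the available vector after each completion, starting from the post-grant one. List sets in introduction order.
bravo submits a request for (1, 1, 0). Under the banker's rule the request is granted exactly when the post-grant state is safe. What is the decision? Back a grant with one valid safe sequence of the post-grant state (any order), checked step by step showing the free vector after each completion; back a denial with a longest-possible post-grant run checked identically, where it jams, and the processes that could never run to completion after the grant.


DENY: after the grant no complete ordering would exist.
Key observation: after charlie, delta the pool peaks at (1, 6, 2), and each blocked process is short somewhere: echo on r4; bravo on r3; alpha on r4, r1, r3; foxtrot on r4.
After a pretend grant, a maximal execution: charlie, delta — then nothing else fits. Walking it through:
  pool = (1, 2, 2)
  charlie needs (1, 1, 2) <= (1, 2, 2) -> finishes; pool += (0, 2, 0) = (1, 4, 2)
  delta needs (1, 3, 2) <= (1, 4, 2) -> finishes; pool += (0, 2, 0) = (1, 6, 2)
  echo cannot run: need (2, 2, 1) vs free (1, 6, 2) (insufficient r4)
  bravo cannot run: need (0, 0, 3) vs free (1, 6, 2) (insufficient r3)
  alpha cannot run: need (3, 8, 3) vs free (1, 6, 2) (insufficient r4, r1 and r3)
  foxtrot cannot run: need (4, 2, 2) vs free (1, 6, 2) (insufficient r4)
Post-grant, the permanently blocked set is echo, bravo, alpha and foxtrot.


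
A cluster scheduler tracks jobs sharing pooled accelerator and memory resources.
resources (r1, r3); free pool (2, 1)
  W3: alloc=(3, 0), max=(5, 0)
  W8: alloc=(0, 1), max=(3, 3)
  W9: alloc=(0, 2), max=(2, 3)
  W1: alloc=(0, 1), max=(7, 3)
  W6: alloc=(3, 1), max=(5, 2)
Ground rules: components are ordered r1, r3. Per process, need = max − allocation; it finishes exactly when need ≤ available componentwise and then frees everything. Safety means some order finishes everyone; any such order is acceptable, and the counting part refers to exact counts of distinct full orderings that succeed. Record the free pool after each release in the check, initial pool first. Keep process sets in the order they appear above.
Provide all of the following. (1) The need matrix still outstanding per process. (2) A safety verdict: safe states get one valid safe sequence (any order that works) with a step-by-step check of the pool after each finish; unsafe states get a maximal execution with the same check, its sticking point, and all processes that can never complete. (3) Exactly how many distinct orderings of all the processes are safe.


(1) Need matrix, components ordered r1, r3:
  W3: (2, 0)
  W8: (3, 2)
  W9: (2, 1)
  W1: (7, 2)
  W6: (2, 1)
(2) SAFE — a valid safe sequence is W9, W6, W8, W3, W1.
Key observation: the first exact fit in this order is W9 — it needs (2, 1) with (2, 1) free, meeting a requested resource to the last unit.
Step-by-step check:
  pool = (2, 1)
  W9 needs (2, 1) <= (2, 1) -> finishes; pool += (0, 2) = (2, 3)
  W6 needs (2, 1) <= (2, 3) -> finishes; pool += (3, 1) = (5, 4)
  W8 needs (3, 2) <= (5, 4) -> finishes; pool += (0, 1) = (5, 5)
  W3 needs (2, 0) <= (5, 5) -> finishes; pool += (3, 0) = (8, 5)
  W1 needs (7, 2) <= (8, 5) -> finishes; pool += (0, 1) = (8, 6)
(3) Exactly 27 of the possible complete orderings are safe sequences.


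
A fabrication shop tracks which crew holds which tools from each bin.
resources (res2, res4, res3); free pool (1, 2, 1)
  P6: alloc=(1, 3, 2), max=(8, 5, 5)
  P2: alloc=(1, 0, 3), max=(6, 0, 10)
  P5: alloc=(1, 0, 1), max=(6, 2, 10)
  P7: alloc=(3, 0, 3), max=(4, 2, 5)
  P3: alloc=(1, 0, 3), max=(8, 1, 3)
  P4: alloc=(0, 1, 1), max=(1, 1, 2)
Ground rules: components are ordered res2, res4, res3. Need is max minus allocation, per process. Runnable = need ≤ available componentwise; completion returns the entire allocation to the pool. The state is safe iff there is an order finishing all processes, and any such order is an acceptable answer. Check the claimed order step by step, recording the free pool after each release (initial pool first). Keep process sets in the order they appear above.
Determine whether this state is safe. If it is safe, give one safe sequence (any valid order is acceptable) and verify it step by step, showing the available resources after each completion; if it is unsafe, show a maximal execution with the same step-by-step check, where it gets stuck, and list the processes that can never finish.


The state is UNSAFE.
Key observation: res2 is the bottleneck — with P4, P7 done the pool holds (4, 3, 5), short of every remaining need.
The run P4, P7 cannot be extended any further. Walking it through:
  pool = (1, 2, 1)
  P4: need (1, 0, 1) fits (1, 2, 1); releases (0, 1, 1), pool now (1, 3, 2)
  P7: need (1, 2, 2) fits (1, 3, 2); releases (3, 0, 3), pool now (4, 3, 5)
  blocked: P6 wants (7, 2, 3), pool (4, 3, 5) — not enough res2
  blocked: P2 wants (5, 0, 7), pool (4, 3, 5) — not enough res2 and res3
  blocked: P5 wants (5, 2, 9), pool (4, 3, 5) — not enough res2 and res3
  blocked: P3 wants (7, 1, 0), pool (4, 3, 5) — not enough res2
Permanently blocked: P6, P2, P5 and P3.


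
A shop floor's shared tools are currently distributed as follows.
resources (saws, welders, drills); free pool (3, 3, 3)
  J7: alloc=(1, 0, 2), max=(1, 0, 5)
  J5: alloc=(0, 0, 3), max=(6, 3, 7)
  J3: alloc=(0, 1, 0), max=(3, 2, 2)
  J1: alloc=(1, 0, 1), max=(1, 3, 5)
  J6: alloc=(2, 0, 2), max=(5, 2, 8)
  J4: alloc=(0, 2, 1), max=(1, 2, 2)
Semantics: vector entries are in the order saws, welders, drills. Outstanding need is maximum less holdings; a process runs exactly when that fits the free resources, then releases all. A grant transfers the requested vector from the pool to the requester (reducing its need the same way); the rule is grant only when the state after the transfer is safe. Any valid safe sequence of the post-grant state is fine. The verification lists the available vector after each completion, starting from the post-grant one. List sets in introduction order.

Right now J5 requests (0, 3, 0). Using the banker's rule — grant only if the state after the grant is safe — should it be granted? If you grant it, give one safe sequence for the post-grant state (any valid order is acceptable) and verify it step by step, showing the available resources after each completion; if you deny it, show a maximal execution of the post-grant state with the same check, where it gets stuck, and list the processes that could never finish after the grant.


GRANT — the state after the grant stays safe, e.g. via J7, J4, J6, J3, J1, J5.
Key observation: post-grant, (3, 0, 3) remains, and an order beginning with J7 completes everyone.
Verifying the post-grant state step by step:
  pool = (3, 0, 3)
  J7: need (0, 0, 3) fits (3, 0, 3); releases (1, 0, 2), pool now (4, 0, 5)
  J4: need (1, 0, 1) fits (4, 0, 5); releases (0, 2, 1), pool now (4, 2, 6)
  J6: need (3, 2, 6) fits (4, 2, 6); releases (2, 0, 2), pool now (6, 2, 8)
  J3: need (3, 1, 2) fits (6, 2, 8); releases (0, 1, 0), pool now (6, 3, 8)
  J1: need (0, 3, 4) fits (6, 3, 8); releases (1, 0, 1), pool now (7, 3, 9)
  J5: need (6, 0, 4) fits (7, 3, 9); releases (0, 3, 3), pool now (7, 6, 12)


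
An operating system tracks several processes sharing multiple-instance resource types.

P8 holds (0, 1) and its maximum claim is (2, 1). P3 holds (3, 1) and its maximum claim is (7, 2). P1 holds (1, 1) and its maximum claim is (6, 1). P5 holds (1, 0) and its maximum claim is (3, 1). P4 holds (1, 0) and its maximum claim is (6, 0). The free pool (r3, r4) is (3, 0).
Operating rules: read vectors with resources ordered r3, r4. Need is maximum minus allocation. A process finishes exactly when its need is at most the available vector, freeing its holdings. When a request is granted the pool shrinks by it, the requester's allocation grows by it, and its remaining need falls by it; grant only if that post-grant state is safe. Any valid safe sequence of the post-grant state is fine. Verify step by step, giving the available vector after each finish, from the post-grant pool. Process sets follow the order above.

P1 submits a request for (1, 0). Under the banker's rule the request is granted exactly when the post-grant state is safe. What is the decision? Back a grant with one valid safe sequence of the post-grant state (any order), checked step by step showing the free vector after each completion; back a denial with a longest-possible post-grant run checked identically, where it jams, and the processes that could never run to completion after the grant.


DENY. Granting would leave the state unsafe.
Key observation: the wall is r3: completing P8, P5 brings the pool only to (3, 1), and all the rest need more.
After a pretend grant, a maximal execution: P8, P5 — then nothing else fits. Walking it through:
  pool = (2, 0)
  P8 needs (2, 0) <= (2, 0) -> finishes; pool += (0, 1) = (2, 1)
  P5 needs (2, 1) <= (2, 1) -> finishes; pool += (1, 0) = (3, 1)
  P3 still needs (4, 1) but only (3, 1) is free — short on r3
  P1 still needs (4, 0) but only (3, 1) is free — short on r3
  P4 still needs (5, 0) but only (3, 1) is free — short on r3
Processes that could never finish after the grant: P3, P1 and P4.


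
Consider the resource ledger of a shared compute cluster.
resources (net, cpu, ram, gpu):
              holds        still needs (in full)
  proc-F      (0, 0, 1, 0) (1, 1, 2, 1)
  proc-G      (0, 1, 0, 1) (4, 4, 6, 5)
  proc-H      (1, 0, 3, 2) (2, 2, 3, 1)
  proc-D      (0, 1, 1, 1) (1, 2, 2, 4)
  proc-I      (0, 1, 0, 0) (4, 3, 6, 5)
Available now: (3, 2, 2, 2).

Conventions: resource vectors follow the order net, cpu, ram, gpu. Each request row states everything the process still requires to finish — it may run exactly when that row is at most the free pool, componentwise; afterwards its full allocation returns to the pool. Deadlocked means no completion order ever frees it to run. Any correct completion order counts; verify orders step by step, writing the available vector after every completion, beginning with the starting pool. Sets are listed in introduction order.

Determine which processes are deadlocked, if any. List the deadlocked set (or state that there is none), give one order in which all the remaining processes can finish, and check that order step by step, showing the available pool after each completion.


The deadlocked set is empty.
Key observation: proc-F can run right away; the returned allocation unlocks the remaining processes in turn.
A valid finishing order for the others: proc-F, proc-H, proc-D, proc-I, proc-G. Check, step by step:
  pool = (3, 2, 2, 2)
  proc-F needs (1, 1, 2, 1) <= (3, 2, 2, 2) -> finishes; pool += (0, 0, 1, 0) = (3, 2, 3, 2)
  proc-H needs (2, 2, 3, 1) <= (3, 2, 3, 2) -> finishes; pool += (1, 0, 3, 2) = (4, 2, 6, 4)
  proc-D needs (1, 2, 2, 4) <= (4, 2, 6, 4) -> finishes; pool += (0, 1, 1, 1) = (4, 3, 7, 5)
  proc-I needs (4, 3, 6, 5) <= (4, 3, 7, 5) -> finishes; pool += (0, 1, 0, 0) = (4, 4, 7, 5)
  proc-G needs (4, 4, 6, 5) <= (4, 4, 7, 5) -> finishes; pool += (0, 1, 0, 1) = (4, 5, 7, 6)


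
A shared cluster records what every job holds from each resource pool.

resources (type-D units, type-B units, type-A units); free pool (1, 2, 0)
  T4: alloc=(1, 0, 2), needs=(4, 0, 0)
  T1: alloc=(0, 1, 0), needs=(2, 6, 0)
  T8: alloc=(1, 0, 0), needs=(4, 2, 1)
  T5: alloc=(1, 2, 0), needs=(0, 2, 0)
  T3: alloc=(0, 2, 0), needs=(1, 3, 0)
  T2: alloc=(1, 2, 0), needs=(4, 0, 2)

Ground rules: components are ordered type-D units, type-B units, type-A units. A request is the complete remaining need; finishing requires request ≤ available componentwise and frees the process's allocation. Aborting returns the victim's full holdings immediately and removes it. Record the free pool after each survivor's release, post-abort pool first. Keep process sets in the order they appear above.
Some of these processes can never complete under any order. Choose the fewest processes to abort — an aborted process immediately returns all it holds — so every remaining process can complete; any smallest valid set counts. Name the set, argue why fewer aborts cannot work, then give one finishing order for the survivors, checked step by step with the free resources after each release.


Abort T4 and T2.
Key observation: the deadlocked T8 becomes finishable only because T4 and T2 released (2, 2, 2); it completes at step 2 below.
Minimality, checking each single-abort alternative: T4 alone leaves T8 blocked (short on type-D units); T1 alone leaves T4 blocked (short on type-D units); T8 alone leaves T4 blocked (short on type-D units); T5 alone leaves T4 blocked (short on type-D units); T3 alone leaves T4 blocked (short on type-D units); T2 alone leaves T4 blocked (short on type-D units).
The survivors complete as T5, T8, T1, T3. Verifying each step (starting from the post-abort pool):
  pool = (3, 4, 2)
  run T5 (needs (0, 2, 0), free (3, 4, 2)); after release of (1, 2, 0) the pool is (4, 6, 2)
  run T8 (needs (4, 2, 1), free (4, 6, 2)); after release of (1, 0, 0) the pool is (5, 6, 2)
  run T1 (needs (2, 6, 0), free (5, 6, 2)); after release of (0, 1, 0) the pool is (5, 7, 2)
  run T3 (needs (1, 3, 0), free (5, 7, 2)); after release of (0, 2, 0) the pool is (5, 9, 2)


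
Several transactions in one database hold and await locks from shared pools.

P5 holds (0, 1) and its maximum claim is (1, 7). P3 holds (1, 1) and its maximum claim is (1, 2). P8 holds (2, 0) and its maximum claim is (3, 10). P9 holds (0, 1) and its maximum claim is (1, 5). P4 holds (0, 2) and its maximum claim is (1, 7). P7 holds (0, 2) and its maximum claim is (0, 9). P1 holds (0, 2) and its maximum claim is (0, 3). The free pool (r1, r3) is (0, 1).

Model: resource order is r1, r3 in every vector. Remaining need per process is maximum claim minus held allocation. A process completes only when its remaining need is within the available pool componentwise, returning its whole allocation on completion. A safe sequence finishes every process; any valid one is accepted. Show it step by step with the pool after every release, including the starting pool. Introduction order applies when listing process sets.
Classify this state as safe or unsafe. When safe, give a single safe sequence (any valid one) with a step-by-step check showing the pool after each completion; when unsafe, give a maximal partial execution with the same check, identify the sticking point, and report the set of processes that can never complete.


SAFE, for example via the order P1, P3, P9, P4, P5, P7, P8.
Key observation: reading the order forward, P1 is the first process whose need (0, 1) meets the free pool (0, 1) exactly on a resource it requests.
Check, step by step:
  pool = (0, 1)
  P1 needs (0, 1) <= (0, 1) -> finishes; pool += (0, 2) = (0, 3)
  P3 needs (0, 1) <= (0, 3) -> finishes; pool += (1, 1) = (1, 4)
  P9 needs (1, 4) <= (1, 4) -> finishes; pool += (0, 1) = (1, 5)
  P4 needs (1, 5) <= (1, 5) -> finishes; pool += (0, 2) = (1, 7)
  P5 needs (1, 6) <= (1, 7) -> finishes; pool += (0, 1) = (1, 8)
  P7 needs (0, 7) <= (1, 8) -> finishes; pool += (0, 2) = (1, 10)
  P8 needs (1, 10) <= (1, 10) -> finishes; pool += (2, 0) = (3, 10)
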